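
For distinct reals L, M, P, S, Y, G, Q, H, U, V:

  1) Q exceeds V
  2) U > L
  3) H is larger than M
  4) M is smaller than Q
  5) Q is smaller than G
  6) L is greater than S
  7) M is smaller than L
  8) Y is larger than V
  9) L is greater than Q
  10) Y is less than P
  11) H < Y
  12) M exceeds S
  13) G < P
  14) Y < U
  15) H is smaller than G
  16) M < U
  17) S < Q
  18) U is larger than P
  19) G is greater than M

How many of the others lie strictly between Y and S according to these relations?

2

Chaining upward from S reaches: M, Q, L, H, G, P, U.
Chaining downward from Y reaches: M, V, H.
Strictly between S and Y are those in both lists: M, H — 2 elements.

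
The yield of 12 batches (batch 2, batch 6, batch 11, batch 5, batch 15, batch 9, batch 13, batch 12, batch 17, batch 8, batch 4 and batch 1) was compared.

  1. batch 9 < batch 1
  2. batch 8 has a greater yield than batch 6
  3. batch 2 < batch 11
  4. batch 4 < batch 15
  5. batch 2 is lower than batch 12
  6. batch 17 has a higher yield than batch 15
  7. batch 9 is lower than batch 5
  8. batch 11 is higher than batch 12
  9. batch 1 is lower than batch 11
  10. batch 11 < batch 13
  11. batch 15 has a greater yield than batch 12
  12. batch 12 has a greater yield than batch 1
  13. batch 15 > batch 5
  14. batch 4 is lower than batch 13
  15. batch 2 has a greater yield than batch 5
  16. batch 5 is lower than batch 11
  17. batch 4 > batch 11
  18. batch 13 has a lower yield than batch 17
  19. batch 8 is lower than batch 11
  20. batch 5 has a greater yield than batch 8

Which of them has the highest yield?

batch 17

Chaining downward from batch 17: directly below it, batch 13, batch 15; then batch 5, batch 12, batch 11, batch 4; then batch 8, batch 9, batch 1, batch 2; then batch 6.
That covers every other element, and nothing is given above batch 17, so batch 17 is the highest yield.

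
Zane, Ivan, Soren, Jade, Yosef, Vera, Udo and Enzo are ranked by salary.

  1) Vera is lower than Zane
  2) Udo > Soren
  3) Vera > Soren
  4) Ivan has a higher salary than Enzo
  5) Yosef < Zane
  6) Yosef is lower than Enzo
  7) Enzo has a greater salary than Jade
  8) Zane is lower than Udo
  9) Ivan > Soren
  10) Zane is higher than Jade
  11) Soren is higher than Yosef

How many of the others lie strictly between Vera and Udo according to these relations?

1

Chaining upward from Vera reaches: Zane.
Chaining downward from Udo reaches: Yosef, Jade, Soren, Zane.
Strictly between Vera and Udo are those in both lists: Zane — 1 element.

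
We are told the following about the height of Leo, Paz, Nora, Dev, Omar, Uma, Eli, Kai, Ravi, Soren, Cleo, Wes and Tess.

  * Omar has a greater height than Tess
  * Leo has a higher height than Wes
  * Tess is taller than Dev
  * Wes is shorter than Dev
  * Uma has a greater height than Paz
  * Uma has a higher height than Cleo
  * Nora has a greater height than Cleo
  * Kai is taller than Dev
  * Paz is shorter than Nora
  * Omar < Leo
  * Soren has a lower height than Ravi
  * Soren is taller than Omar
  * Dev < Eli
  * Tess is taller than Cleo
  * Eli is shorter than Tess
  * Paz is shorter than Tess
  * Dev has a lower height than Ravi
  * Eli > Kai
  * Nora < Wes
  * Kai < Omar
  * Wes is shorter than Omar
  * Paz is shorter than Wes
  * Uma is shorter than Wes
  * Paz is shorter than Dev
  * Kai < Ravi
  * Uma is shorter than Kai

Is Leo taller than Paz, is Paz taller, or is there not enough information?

Leo

Chaining the given relations: Paz < Uma < Wes < Dev < Kai < Eli < Tess < Omar < Leo.
So Leo is taller.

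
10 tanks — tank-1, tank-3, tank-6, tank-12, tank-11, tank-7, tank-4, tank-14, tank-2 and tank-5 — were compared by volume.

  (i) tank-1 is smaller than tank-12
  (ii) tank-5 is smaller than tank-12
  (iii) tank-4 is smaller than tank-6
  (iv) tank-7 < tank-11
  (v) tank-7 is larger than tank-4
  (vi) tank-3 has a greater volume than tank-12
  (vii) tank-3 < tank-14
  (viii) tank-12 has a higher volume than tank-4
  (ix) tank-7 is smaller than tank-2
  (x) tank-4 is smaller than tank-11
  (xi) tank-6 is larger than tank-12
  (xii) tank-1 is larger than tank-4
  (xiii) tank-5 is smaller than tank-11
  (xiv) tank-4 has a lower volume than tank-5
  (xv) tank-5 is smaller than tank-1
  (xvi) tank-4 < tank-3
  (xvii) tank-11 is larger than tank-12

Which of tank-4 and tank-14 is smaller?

tank-4 < tank-5 and tank-5 < tank-1 give tank-4 < tank-1.
With tank-1 < tank-12: tank-4 < tank-5 < tank-1 < tank-12.
With tank-12 < tank-3: tank-4 < tank-5 < tank-1 < tank-12 < tank-3.
With tank-3 < tank-14: tank-4 < tank-5 < tank-1 < tank-12 < tank-3 < tank-14.
So tank-4 < tank-14; tank-4 is the smaller of the two.

tank-4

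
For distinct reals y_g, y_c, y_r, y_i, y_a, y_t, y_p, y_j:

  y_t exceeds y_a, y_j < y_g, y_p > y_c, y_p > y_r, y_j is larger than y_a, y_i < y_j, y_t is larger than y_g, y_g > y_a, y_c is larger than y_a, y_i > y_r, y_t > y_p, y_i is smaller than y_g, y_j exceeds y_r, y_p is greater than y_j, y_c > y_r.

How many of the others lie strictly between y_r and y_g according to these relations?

2

The relations place y_r below y_g. An element lies strictly between them when it is forced above y_r and also forced below y_g.
Above y_r: {y_i, y_j, y_c, y_p, y_t}. Below y_g: {y_i, y_a, y_j}.
Intersection: {y_i, y_j} — 2.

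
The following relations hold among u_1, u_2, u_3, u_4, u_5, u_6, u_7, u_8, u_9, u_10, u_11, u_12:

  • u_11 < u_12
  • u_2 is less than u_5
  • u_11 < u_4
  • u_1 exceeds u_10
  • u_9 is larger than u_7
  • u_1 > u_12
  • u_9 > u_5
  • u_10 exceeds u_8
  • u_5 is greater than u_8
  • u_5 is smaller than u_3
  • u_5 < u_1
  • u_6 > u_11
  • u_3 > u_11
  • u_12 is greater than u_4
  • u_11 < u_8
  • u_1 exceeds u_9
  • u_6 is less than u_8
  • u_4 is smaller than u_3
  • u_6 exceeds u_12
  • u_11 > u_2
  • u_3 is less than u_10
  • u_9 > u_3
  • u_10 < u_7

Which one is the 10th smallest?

Piecing the relations together gives one ordering: u_2 < u_11 < u_4 < u_12 < u_6 < u_8 < u_5 < u_3 < u_10 < u_7 < u_9 < u_1.
The 10th smallest is u_7.

u_7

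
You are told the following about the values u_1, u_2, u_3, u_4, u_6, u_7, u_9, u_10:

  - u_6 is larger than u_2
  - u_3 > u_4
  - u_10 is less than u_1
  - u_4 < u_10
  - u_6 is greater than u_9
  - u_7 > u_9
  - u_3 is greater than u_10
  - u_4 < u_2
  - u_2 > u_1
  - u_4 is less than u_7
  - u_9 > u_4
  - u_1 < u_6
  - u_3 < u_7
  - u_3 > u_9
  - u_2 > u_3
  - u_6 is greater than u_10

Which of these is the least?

u_10 is not least since u_4 < u_10; u_9 is not least since u_4 < u_9; u_3 is not least since u_4 < u_3; u_1 is not least since u_10 < u_1; u_7 is not least since u_4 < u_7; u_2 is not least since u_1 < u_2; u_6 is not least since u_9 < u_6.
Only u_4 has nothing below it, so u_4 is the least.

u_4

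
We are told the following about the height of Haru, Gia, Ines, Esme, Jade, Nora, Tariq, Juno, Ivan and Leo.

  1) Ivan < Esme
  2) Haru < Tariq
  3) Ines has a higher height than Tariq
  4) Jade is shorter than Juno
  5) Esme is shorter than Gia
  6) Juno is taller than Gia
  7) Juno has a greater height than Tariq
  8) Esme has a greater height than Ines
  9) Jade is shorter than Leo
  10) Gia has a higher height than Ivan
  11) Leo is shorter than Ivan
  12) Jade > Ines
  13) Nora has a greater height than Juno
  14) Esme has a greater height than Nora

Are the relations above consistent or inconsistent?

inconsistent

Chaining the given relations yields Esme < Gia < Juno < Nora, so Esme < Nora. But one relation states Nora < Esme. These cannot both hold.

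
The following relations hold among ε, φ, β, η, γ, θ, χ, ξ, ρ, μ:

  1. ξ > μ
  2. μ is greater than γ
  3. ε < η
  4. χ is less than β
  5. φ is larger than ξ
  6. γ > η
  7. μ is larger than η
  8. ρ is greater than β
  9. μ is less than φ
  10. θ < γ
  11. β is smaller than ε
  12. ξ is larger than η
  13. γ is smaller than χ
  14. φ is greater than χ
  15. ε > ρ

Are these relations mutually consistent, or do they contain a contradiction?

Chaining the given relations yields γ < χ < β < ρ < ε < η, so γ < η. But one relation states η < γ. These cannot both hold.

inconsistent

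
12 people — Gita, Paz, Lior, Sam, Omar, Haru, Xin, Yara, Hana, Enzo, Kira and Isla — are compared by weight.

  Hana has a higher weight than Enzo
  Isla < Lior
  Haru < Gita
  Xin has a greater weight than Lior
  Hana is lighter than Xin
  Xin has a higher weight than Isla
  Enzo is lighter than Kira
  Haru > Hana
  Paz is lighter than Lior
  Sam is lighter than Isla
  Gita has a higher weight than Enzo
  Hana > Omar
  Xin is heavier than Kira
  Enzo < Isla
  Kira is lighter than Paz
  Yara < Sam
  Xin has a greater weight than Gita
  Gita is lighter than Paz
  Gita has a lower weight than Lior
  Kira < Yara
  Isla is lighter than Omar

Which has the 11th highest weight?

Kira

The consecutive relations fix a unique order: Enzo < Kira < Yara < Sam < Isla < Omar < Hana < Haru < Gita < Paz < Lior < Xin.
The 11th largest is Kira.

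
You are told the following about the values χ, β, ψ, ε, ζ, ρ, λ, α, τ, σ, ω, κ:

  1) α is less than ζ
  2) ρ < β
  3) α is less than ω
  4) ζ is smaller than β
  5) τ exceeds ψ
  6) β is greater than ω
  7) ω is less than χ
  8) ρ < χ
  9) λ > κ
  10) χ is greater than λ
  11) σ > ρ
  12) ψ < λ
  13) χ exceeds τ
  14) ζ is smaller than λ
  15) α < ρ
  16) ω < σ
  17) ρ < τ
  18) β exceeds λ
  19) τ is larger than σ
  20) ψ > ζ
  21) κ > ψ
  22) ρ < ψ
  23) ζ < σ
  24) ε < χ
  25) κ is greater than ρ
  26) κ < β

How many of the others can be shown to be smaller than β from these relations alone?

7

Directly below β: ζ, ω, ρ, κ, λ.
One step further: α, ψ (7 so far).
No other element is forced below β by the given relations, so the count is 7.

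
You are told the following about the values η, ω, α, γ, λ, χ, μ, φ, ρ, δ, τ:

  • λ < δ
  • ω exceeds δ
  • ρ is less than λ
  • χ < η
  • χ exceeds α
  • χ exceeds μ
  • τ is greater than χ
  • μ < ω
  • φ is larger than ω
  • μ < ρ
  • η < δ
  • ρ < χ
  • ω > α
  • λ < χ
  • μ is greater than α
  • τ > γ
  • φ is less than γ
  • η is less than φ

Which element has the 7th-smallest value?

δ

Piecing the relations together gives one ordering: α < μ < ρ < λ < χ < η < δ < ω < φ < γ < τ.
Counting 7 from the smallest end gives δ.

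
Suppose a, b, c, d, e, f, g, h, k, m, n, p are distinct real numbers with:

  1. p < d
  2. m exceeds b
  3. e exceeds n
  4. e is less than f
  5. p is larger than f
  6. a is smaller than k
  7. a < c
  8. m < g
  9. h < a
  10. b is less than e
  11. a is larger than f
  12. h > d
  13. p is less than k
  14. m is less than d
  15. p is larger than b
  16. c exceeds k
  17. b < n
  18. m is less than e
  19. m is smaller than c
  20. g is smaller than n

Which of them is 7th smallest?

Chaining the given pairs: b < m < g < n < e < f < p < d < h < a < k < c.
The 7th smallest is p.

p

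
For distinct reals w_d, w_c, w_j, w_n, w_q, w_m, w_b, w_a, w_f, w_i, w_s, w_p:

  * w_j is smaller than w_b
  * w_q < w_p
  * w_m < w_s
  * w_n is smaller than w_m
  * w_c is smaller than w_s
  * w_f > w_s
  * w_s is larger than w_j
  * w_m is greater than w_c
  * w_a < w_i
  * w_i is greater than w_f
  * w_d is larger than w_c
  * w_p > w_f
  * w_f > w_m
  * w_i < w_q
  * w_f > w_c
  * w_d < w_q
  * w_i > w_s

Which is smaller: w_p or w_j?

w_j < w_s and w_s < w_f give w_j < w_f.
With w_f < w_i: w_j < w_s < w_f < w_i.
Then w_i < w_q extends the chain to w_q.
With w_q < w_p: w_j < w_s < w_f < w_i < w_q < w_p.
So w_j < w_p; w_j is the smaller of the two.

w_j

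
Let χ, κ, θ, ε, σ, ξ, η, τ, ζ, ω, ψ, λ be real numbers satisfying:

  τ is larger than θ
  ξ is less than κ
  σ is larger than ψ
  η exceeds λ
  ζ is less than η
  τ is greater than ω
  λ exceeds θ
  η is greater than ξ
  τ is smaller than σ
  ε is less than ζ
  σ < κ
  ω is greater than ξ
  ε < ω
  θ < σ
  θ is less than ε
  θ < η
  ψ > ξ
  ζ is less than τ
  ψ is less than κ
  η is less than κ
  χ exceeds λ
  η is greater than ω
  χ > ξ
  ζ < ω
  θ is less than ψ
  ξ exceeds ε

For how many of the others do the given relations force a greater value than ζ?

Directly above ζ: ω, η, τ.
One step further: σ, κ (5 so far).
Nothing else is reachable above ζ; 5 in all.

5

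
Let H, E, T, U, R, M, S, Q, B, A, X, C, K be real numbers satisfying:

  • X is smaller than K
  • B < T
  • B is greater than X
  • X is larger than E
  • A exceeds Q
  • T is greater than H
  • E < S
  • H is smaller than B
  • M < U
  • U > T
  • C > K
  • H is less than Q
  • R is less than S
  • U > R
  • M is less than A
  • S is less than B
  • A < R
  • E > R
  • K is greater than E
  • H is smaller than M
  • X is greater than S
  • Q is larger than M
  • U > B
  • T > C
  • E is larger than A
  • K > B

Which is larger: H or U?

Chaining the given relations: H < M < Q < A < R < E < S < X < B < K < C < T < U.
So H < U; U is the larger of the two.

U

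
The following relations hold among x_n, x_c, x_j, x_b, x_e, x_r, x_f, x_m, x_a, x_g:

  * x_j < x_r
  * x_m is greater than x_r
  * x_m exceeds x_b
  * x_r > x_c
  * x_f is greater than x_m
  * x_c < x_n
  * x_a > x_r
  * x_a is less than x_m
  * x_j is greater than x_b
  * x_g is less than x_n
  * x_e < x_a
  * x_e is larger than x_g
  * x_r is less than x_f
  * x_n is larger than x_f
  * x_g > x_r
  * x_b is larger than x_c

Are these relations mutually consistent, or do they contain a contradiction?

consistent

The single ordering x_c < x_b < x_j < x_r < x_g < x_e < x_a < x_m < x_f < x_n satisfies every listed relation, so no contradiction arises.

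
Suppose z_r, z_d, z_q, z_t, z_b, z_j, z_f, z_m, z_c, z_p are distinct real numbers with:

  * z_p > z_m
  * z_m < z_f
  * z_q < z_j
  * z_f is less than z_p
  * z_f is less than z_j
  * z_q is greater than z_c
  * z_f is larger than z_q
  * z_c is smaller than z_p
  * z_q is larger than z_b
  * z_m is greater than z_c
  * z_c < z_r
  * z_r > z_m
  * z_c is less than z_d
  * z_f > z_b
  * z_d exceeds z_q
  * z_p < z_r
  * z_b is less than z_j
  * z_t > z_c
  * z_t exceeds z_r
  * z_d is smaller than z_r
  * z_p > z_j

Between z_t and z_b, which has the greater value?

z_t

z_b < z_q < z_f < z_j < z_p < z_r < z_t, by transitivity through z_q, z_f, z_j, z_p, z_r.
So z_b < z_t; z_t is the larger of the two.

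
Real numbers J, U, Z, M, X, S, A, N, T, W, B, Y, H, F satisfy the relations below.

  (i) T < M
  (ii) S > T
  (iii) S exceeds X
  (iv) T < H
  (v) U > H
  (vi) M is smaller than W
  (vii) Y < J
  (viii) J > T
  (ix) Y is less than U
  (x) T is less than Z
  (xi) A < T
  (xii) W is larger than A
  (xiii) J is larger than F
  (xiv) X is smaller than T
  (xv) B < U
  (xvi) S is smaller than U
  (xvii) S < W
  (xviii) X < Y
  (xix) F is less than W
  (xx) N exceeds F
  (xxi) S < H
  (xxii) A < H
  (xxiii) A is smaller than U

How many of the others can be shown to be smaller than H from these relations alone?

4

The elements the relations force below H are A, X, T, S — no chain reaches any other.
That is 4.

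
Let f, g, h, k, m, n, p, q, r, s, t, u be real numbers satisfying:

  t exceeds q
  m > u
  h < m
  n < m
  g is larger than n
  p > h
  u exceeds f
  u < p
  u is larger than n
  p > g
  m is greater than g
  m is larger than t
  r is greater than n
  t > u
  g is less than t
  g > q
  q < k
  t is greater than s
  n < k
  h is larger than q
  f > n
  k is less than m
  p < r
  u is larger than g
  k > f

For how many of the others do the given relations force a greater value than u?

4

The elements the relations force above u are t, p, r, m — no chain reaches any other.
That is 4.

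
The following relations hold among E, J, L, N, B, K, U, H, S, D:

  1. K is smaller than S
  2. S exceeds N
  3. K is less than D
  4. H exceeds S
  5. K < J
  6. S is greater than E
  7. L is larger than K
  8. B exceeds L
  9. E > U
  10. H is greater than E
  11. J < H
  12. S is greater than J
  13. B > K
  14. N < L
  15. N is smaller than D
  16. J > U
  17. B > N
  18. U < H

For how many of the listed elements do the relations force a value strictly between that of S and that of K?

Chaining upward from K reaches: L, J, B, H, D.
Chaining downward from S reaches: N, U, E, J.
Strictly between K and S are those in both lists: J — 1 element.

1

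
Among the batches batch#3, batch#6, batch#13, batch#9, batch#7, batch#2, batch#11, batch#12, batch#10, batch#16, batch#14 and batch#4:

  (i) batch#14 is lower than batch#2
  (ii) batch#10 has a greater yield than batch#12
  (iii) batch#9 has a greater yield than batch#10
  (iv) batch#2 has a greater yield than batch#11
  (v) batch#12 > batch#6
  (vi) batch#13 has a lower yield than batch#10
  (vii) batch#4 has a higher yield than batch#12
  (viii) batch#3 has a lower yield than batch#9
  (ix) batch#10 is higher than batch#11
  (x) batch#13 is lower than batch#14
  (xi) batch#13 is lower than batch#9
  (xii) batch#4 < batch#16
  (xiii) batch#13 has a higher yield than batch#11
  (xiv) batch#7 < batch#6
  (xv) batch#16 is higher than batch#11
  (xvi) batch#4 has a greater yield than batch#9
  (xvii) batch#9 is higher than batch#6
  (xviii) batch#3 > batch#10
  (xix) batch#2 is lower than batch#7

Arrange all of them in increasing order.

batch#11 < batch#13 < batch#14 < batch#2 < batch#7 < batch#6 < batch#12 < batch#10 < batch#3 < batch#9 < batch#4 < batch#16

Nothing is placed below batch#11, so it is least; from there batch#11 < batch#13; batch#13 < batch#14; batch#14 < batch#2; batch#2 < batch#7; batch#7 < batch#6; batch#6 < batch#12; batch#12 < batch#10; batch#10 < batch#3; batch#3 < batch#9; batch#9 < batch#4; batch#4 < batch#16, each given directly.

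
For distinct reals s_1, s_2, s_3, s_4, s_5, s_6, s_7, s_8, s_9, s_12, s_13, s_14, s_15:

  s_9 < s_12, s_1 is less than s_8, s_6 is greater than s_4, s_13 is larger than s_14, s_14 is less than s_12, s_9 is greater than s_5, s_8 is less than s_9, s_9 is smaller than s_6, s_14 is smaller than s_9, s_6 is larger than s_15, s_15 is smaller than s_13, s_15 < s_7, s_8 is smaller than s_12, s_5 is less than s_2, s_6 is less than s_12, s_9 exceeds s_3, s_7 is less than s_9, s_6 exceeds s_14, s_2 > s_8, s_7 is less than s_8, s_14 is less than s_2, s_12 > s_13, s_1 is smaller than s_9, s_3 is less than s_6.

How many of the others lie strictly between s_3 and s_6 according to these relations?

1

The relations place s_3 below s_6. An element lies strictly between them when it is forced above s_3 and also forced below s_6.
Above s_3: {s_9, s_12}. Below s_6: {s_1, s_4, s_15, s_7, s_8, s_14, s_5, s_9}.
Intersection: {s_9} — 1.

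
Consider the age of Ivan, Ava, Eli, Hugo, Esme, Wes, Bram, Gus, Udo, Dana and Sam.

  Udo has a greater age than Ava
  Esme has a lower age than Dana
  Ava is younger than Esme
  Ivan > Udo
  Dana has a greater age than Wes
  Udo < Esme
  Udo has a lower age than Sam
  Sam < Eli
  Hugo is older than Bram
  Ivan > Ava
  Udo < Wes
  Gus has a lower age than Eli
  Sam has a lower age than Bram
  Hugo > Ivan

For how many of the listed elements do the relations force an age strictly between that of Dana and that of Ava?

The relations place Ava below Dana. An element lies strictly between them when it is forced above Ava and also forced below Dana.
Above Ava: {Udo, Wes, Esme, Sam, Bram, Eli, Ivan, Hugo}. Below Dana: {Udo, Wes, Esme}.
Intersection: {Udo, Wes, Esme} — 3.

3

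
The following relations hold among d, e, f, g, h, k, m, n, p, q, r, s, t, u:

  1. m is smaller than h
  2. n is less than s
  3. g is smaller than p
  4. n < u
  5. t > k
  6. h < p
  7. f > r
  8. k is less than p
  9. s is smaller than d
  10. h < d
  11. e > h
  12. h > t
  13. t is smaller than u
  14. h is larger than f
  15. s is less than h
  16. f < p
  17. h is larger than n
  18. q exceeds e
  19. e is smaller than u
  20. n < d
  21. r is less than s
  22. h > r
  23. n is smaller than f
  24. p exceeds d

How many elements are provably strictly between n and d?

The relations place n below d. An element lies strictly between them when it is forced above n and also forced below d.
Above n: {s, f, h, e, p, q, u}. Below d: {k, m, r, s, f, t, h}.
Intersection: {s, f, h} — 3.

3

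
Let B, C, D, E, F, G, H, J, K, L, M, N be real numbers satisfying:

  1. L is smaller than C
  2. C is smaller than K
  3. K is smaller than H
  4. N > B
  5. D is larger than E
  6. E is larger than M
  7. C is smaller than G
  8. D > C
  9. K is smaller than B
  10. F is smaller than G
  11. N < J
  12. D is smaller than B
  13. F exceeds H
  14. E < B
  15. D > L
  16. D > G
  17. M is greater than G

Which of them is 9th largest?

The consecutive relations fix a unique order: L < C < K < H < F < G < M < E < D < B < N < J.
Counting 9 from the largest end gives H.

H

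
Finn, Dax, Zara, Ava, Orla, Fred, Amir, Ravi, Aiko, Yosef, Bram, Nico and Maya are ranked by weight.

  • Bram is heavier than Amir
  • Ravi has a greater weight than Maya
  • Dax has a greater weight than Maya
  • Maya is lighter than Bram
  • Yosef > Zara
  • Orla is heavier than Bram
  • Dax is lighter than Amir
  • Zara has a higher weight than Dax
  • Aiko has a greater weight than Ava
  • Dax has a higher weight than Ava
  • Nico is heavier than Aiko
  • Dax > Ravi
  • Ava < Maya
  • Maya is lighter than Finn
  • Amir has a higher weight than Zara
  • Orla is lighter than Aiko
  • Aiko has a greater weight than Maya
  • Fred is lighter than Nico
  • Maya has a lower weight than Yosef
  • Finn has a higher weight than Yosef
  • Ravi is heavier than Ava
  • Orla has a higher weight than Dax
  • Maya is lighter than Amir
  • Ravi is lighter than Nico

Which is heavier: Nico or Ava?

The relevant relations are Ava < Maya; Maya < Ravi; Ravi < Dax; Dax < Zara; Zara < Amir; Amir < Bram; Bram < Orla; Orla < Aiko; Aiko < Nico.
Chaining these gives Ava < Maya < Ravi < Dax < Zara < Amir < Bram < Orla < Aiko < Nico.
So Ava < Nico; Nico is the heavier of the two.

Nico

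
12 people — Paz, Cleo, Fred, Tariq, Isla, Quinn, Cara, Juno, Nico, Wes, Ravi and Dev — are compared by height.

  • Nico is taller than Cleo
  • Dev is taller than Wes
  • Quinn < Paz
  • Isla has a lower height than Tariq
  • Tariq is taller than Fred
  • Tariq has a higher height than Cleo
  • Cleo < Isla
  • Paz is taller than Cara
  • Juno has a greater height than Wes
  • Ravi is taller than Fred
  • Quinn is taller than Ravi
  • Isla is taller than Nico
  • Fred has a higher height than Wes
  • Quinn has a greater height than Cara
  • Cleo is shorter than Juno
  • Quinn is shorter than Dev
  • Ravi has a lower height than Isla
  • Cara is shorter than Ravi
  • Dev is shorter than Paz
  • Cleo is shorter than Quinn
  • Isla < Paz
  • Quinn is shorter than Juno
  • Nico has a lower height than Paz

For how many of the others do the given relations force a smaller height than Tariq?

7

Directly below Tariq: Cleo, Fred, Isla.
One step further: Wes, Nico, Ravi (6 so far).
One step further: Cara (7 so far).
No other element is forced below Tariq by the given relations, so the count is 7.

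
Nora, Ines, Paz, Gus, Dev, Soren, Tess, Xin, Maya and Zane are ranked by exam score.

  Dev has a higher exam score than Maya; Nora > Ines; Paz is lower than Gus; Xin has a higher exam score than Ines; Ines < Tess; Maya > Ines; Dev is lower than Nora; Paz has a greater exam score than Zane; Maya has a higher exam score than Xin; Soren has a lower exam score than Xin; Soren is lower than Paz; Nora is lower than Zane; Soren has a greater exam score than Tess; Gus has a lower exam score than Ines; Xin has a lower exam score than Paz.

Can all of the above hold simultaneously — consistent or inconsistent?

inconsistent

We have Gus < Ines stated directly, yet also Ines < Tess < Soren < Xin < Maya < Dev < Nora < Zane < Paz < Gus by chaining the others — so Ines < Gus. Contradiction.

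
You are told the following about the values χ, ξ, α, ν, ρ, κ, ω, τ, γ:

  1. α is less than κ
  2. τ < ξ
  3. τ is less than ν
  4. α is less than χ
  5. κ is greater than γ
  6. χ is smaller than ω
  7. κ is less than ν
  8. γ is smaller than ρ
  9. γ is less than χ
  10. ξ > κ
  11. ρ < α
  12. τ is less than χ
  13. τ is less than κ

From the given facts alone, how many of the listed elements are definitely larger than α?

5

The elements the relations force above α are κ, χ, ν, ξ, ω — no chain reaches any other.
That is 5.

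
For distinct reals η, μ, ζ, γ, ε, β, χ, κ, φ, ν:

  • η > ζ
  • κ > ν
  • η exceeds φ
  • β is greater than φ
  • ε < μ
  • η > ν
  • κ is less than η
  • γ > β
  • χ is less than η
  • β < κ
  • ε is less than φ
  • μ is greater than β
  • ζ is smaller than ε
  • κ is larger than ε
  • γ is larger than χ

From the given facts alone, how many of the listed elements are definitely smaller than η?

Directly below η: ζ, φ, ν, κ, χ.
One step further: ε, β (7 so far).
Nothing else is reachable below η; 7 in all.

7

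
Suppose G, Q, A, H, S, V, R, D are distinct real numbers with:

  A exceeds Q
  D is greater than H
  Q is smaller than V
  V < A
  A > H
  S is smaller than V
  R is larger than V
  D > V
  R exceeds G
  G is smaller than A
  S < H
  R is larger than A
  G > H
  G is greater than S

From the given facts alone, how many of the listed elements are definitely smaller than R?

From R the given relations immediately reach V, G, A.
From those, Q, S, H — 6 in total.
No other element is forced below R by the given relations, so the count is 6.

6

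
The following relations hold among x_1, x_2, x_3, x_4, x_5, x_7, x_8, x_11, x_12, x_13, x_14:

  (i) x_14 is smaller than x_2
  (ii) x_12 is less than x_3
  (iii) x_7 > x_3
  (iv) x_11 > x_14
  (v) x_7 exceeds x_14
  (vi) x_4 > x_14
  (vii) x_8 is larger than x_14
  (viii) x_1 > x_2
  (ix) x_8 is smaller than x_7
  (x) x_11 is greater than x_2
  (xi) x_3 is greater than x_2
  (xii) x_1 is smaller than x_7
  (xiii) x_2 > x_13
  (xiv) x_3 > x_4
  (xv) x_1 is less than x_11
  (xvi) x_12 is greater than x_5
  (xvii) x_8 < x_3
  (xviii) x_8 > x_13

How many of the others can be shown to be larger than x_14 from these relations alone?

7

The elements the relations force above x_14 are x_4, x_8, x_2, x_3, x_1, x_7, x_11 — no chain reaches any other.
That is 7.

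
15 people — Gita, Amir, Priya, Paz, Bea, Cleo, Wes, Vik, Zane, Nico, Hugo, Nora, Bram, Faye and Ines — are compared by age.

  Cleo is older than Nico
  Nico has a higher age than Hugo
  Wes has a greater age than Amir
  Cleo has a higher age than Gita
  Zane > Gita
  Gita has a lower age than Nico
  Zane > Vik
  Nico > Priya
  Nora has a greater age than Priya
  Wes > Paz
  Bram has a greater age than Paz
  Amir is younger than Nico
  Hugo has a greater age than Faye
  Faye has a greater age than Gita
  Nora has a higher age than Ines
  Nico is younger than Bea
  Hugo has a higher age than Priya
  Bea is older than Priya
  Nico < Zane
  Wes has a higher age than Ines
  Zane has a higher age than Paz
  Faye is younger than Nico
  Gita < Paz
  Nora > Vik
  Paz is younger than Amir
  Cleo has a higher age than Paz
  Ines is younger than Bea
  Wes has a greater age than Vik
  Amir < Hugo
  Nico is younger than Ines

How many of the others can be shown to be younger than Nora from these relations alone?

Directly below Nora: Priya, Vik, Ines.
One step further: Nico (4 so far).
One step further: Gita, Amir, Faye, Hugo (8 so far).
One step further: Paz (9 so far).
Nothing else is reachable below Nora; 9 in all.

9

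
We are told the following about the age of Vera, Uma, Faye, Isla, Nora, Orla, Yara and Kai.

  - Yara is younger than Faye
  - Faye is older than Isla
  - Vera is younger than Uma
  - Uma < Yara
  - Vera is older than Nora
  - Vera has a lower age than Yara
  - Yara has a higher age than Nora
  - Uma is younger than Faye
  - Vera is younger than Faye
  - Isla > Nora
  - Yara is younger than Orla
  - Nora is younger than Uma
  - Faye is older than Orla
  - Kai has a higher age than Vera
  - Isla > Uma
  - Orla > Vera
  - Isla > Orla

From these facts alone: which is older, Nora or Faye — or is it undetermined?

Nora < Vera and Vera < Uma give Nora < Uma.
Then Uma < Yara extends the chain to Yara.
Then Yara < Orla extends the chain to Orla.
With Orla < Isla: Nora < Vera < Uma < Yara < Orla < Isla.
With Isla < Faye: Nora < Vera < Uma < Yara < Orla < Isla < Faye.
So Faye is older.

Faye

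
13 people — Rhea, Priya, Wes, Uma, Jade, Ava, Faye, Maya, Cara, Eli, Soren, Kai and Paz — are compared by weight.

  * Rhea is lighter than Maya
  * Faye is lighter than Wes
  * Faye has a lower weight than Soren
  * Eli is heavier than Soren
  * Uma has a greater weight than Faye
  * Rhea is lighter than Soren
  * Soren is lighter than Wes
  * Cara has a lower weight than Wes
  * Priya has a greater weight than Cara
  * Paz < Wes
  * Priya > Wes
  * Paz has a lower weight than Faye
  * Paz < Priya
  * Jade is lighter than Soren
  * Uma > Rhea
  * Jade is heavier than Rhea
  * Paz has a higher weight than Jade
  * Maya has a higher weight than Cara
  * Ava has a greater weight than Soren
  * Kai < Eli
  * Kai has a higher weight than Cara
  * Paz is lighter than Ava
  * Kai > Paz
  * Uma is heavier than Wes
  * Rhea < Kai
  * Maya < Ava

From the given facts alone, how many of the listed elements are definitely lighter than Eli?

7

From Eli the given relations immediately reach Kai, Soren.
From those, Cara, Rhea, Jade, Paz, Faye — 7 in total.
Nothing else is reachable below Eli; 7 in all.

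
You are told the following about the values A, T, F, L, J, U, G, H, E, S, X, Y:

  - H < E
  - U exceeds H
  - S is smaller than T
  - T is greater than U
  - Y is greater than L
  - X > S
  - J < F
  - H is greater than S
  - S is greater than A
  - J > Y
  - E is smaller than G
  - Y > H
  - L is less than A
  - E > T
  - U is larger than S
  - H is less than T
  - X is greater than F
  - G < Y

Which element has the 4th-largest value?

Y

The consecutive relations fix a unique order: L < A < S < H < U < T < E < G < Y < J < F < X.
The 4th largest is Y.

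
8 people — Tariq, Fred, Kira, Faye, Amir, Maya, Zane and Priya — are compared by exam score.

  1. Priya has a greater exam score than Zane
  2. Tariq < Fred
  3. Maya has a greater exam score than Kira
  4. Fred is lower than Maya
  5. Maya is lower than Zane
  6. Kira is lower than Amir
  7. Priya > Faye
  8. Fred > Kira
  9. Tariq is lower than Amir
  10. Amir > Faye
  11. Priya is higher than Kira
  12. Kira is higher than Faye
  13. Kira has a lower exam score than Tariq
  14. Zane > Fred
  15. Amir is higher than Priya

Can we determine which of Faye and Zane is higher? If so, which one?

The relevant relations are Faye < Kira; Kira < Tariq; Tariq < Fred; Fred < Maya; Maya < Zane.
Together: Faye < Kira < Tariq < Fred < Maya < Zane.
So Zane is higher.

Zane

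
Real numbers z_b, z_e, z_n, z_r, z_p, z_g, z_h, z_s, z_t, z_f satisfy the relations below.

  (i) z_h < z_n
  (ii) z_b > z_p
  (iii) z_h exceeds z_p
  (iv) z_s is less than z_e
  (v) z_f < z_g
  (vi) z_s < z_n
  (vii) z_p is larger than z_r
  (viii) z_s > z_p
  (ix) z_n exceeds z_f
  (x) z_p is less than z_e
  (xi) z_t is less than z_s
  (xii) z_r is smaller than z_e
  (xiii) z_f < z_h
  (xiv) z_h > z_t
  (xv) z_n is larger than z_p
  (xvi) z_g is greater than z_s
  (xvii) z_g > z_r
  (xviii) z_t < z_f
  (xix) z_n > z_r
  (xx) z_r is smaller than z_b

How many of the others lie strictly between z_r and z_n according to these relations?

The relations place z_r below z_n. An element lies strictly between them when it is forced above z_r and also forced below z_n.
Above z_r: {z_p, z_b, z_s, z_g, z_h, z_e}. Below z_n: {z_t, z_p, z_f, z_s, z_h}.
Intersection: {z_p, z_s, z_h} — 3.

3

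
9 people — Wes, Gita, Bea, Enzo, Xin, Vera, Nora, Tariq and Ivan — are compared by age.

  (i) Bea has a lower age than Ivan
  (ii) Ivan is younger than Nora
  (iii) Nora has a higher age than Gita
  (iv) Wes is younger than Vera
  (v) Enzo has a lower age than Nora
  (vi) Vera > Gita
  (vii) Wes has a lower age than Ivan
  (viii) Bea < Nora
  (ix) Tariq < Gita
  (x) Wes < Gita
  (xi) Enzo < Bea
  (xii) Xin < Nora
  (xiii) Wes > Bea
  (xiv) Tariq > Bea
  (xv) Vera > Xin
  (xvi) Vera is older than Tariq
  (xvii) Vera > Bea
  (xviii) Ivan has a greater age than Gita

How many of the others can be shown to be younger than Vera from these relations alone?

Directly below Vera: Bea, Wes, Xin, Tariq, Gita.
One step further: Enzo (6 so far).
No other element is forced below Vera by the given relations, so the count is 6.

6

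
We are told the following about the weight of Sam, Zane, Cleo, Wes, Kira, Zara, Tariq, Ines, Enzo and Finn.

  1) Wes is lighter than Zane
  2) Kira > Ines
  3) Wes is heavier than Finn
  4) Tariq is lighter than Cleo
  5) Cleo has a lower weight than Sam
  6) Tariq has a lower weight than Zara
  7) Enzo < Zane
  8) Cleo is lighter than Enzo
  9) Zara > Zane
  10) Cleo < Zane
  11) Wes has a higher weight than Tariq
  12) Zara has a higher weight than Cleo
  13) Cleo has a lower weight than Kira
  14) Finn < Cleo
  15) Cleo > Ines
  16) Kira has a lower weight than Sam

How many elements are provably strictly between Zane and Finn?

3

Chaining upward from Finn reaches: Cleo, Wes, Enzo, Zara, Kira, Sam.
Chaining downward from Zane reaches: Tariq, Ines, Cleo, Wes, Enzo.
Strictly between Finn and Zane are those in both lists: Cleo, Wes, Enzo — 3 elements.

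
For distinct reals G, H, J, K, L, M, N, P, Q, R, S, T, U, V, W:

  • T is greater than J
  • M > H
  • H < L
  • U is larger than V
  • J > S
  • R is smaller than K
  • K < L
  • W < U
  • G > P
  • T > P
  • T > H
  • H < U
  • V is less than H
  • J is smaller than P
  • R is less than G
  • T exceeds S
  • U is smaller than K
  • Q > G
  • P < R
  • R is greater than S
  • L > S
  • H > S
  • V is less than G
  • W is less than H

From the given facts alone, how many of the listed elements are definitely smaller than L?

Directly below L: S, H, K.
One step further: V, W, U, R (7 so far).
One step further: P (8 so far).
One step further: J (9 so far).
Nothing else is reachable below L; 9 in all.

9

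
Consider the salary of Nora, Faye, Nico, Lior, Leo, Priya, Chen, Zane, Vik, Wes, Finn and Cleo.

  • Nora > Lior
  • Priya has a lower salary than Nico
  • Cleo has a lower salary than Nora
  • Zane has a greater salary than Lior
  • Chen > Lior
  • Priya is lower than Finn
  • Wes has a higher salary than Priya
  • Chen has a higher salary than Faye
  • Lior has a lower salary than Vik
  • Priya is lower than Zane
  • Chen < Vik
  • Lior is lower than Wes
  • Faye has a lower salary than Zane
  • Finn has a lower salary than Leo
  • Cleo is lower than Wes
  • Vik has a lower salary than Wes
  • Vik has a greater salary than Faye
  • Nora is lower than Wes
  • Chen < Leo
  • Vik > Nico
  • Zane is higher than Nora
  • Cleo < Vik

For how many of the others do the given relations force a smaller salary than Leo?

The elements the relations force below Leo are Faye, Priya, Finn, Lior, Chen — no chain reaches any other.
That is 5.

5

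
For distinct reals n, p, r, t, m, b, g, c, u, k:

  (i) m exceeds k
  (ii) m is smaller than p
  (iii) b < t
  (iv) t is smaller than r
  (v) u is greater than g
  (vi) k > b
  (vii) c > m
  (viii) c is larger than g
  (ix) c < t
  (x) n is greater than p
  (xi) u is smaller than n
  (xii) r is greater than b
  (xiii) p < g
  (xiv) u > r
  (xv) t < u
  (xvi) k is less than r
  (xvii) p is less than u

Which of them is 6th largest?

The consecutive relations fix a unique order: b < k < m < p < g < c < t < r < u < n.
Counting 6 from the largest end gives g.

g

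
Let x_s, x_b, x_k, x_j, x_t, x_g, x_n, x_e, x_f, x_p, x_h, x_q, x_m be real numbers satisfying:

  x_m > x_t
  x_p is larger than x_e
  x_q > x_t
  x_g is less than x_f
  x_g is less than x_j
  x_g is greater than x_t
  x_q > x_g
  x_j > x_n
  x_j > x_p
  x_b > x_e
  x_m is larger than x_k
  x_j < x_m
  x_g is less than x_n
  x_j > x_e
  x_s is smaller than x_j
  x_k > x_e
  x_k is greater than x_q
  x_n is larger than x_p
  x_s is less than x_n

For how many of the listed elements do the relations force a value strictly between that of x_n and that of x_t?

1

Chaining upward from x_t reaches: x_g, x_q, x_k, x_j, x_f, x_m.
Chaining downward from x_n reaches: x_e, x_g, x_s, x_p.
Strictly between x_t and x_n are those in both lists: x_g — 1 element.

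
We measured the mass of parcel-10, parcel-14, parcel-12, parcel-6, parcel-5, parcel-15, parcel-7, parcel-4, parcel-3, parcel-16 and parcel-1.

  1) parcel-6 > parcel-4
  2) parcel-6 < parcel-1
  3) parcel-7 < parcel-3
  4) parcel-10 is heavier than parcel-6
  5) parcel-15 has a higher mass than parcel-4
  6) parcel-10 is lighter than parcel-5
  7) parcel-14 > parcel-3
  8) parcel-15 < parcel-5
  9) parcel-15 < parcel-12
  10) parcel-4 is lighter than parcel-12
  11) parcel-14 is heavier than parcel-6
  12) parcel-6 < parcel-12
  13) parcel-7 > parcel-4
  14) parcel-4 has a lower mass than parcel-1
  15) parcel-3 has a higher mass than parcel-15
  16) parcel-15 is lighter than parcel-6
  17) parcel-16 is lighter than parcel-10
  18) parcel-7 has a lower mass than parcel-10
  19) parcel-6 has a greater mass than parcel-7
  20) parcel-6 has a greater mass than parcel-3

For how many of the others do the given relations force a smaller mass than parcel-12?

5

From parcel-12 the given relations immediately reach parcel-4, parcel-15, parcel-6.
From those, parcel-7, parcel-3 — 5 in total.
Nothing else is reachable below parcel-12; 5 in all.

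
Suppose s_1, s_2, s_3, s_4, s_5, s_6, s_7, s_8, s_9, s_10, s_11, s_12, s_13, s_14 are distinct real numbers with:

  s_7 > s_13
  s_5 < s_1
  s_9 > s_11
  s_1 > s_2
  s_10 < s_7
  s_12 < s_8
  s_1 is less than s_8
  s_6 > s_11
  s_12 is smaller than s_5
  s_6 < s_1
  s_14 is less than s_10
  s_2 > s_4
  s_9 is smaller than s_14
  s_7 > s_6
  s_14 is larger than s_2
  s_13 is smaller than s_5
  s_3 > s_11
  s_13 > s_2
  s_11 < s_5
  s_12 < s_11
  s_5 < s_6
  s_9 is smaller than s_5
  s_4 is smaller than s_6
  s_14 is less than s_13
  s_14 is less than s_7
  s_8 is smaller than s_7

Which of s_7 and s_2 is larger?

s_2 < s_14 and s_14 < s_13 give s_2 < s_13.
With s_13 < s_5: s_2 < s_14 < s_13 < s_5.
With s_5 < s_6: s_2 < s_14 < s_13 < s_5 < s_6.
Then s_6 < s_1 extends the chain to s_1.
Then s_1 < s_8 extends the chain to s_8.
With s_8 < s_7: s_2 < s_14 < s_13 < s_5 < s_6 < s_1 < s_8 < s_7.
So s_2 < s_7; s_7 is the larger of the two.

s_7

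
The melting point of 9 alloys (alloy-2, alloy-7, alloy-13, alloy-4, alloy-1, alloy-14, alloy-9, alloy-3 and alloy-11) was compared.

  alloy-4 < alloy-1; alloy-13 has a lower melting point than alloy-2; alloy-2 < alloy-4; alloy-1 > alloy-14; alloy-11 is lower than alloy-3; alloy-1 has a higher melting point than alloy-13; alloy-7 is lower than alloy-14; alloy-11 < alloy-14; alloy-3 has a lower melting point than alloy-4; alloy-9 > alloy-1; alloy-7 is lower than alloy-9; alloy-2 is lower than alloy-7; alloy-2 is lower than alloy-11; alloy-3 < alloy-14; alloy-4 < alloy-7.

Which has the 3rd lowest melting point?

Chaining the given pairs: alloy-13 < alloy-2 < alloy-11 < alloy-3 < alloy-4 < alloy-7 < alloy-14 < alloy-1 < alloy-9.
Counting 3 from the smallest end gives alloy-11.

alloy-11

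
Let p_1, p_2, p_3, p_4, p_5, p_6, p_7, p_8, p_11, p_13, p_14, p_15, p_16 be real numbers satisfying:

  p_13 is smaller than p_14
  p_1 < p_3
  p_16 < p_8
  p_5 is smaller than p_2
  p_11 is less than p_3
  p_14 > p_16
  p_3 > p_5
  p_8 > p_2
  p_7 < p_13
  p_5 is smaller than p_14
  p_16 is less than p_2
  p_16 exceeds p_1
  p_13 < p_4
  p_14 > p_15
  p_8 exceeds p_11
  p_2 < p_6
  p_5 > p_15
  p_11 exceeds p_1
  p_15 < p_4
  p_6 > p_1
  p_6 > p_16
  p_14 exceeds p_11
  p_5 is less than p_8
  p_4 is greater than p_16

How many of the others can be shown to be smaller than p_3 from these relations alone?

4

The elements the relations force below p_3 are p_15, p_1, p_5, p_11 — no chain reaches any other.
That is 4.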